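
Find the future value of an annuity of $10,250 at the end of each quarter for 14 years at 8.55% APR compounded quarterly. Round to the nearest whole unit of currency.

$1,087,905

With 4 periods per year: i = 0.021375, n = 56.
Accumulation factor s(56|0.021375) = 106.137115; FV = 10250 × 106.137115 = 1,087,905.4286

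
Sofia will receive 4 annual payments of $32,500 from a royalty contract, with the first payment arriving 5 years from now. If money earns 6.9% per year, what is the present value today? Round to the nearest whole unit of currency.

PV at t=4 (ordinary 4-year annuity): 32500 × a(4|0.069) = 32500 × 3.394872 = 110,333.3397
Discount back 4 years: 110,333.3397 × (1+0.069)^(−4) = 110,333.3397 × 0.765754 = 84,488.1777

$84,488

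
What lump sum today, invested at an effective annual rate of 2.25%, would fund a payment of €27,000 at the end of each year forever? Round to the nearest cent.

PV = C/r = 27000/0.0225 = 1,200,000.0000

€1,200,000.00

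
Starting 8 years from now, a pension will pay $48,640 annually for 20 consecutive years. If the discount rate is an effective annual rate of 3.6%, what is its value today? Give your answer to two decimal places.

PV at t=7 (ordinary 20-year annuity): 48640 × a(20|0.036) = 48640 × 14.084659 = 685,077.7897
PV₀ = 685,077.7897 / (1+0.036)^7 = 685,077.7897 / 1.280909 = 534,837.1920

$534,837.19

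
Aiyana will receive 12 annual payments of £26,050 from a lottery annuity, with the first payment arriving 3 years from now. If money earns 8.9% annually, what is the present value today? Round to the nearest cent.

£158,088.35

PV at t=2 (ordinary 12-year annuity): 26050 × a(12|0.089) = 26050 × 7.196940 = 187,480.2957
Discount back 2 years: 187,480.2957 × (1+0.089)^(−2) = 187,480.2957 × 0.843226 = 158,088.3513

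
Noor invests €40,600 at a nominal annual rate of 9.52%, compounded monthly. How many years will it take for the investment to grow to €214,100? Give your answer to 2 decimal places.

17.53 years

Periodic rate i = 0.0952/12 = 0.00793333.
(1+i)^n = 214100/40600 = 5.27340, so n = ln 5.27340 / ln 1.00793 = 210.4111 months
= 210.4111/12 years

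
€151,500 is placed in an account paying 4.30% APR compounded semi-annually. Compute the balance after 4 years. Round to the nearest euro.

€179,605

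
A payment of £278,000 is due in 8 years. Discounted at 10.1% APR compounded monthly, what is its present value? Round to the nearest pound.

£124,338

With 12 periods per year: i = 0.00841667, n = 96.
Discount factor = (1+0.00841667)^(−96) = 0.447258; PV = 278,000 × 0.447258 = 124,337.8537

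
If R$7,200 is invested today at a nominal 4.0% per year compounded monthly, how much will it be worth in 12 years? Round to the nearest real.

i = 0.04/12 = 0.00333333 per month; n = 12·12 = 144.
FV = 7,200 × (1 + 0.00333333)^144 = 11,626.4514

R$11,626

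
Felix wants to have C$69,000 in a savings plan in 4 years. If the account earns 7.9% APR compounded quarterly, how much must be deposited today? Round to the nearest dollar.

Periodic rate i = 0.079/4 = 0.01975; n = 4 × 4 = 16 periods.
PV = FV·(1+i)^(−n) = 69,000 × 0.731308 = 50,460.2813

C$50,460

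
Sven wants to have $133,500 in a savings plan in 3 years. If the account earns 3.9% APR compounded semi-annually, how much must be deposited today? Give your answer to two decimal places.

Periodic rate i = 0.039/2 = 0.0195; n = 3 × 2 = 6 periods.
PV = 133,500 / (1 + 0.0195)^6 = 133,500 / 1.122854 = 118,893.4378

$118,893.44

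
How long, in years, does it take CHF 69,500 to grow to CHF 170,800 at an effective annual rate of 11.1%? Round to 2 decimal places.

n = ln(170800/69500) / ln(1+0.111) = ln(2.45755) / 0.105261 = 8.5423 years

8.54 years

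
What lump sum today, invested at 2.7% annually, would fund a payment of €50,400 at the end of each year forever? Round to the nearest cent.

PV = PMT / i = 50400 / 0.027 = 1,866,666.6667

€1,866,666.67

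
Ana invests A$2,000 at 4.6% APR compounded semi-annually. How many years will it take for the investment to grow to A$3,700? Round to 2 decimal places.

Periodic rate i = 0.046/2 = 0.023.
n = ln(3700/2000) / ln(1+0.023) = ln(1.85000) / 0.022739 = 27.0536 half-years
= 27.0536/2 years

13.53 years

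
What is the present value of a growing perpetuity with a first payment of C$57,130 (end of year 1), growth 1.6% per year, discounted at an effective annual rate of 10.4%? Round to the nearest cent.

PV = PMT / (i − g) = 57130 / (0.104 − 0.016) = 57130 / 0.088000 = 649,204.5455

C$649,204.55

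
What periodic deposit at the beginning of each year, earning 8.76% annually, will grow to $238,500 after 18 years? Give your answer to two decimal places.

$5,436.29

PMT = 238500 / ( [(1+0.0876)^18 − 1] / 0.0876 × (1+i) ) = 238500 / 43.871808 = 5,436.2929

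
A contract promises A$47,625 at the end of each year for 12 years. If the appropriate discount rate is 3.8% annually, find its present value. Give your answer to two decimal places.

A$452,196.08

PV = 47625 × [1 − (1+0.038)^(−12)] / 0.038 = 47625 × 9.494931 = 452,196.0807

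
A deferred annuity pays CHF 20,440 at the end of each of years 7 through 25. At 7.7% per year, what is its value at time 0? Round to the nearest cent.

CHF 128,544.18

PV at t=6 (ordinary 19-year annuity): 20440 × a(19|0.077) = 20440 × 9.814445 = 200,607.2596
PV₀ = 200,607.2596 / (1+0.077)^6 = 200,607.2596 / 1.560609 = 128,544.1822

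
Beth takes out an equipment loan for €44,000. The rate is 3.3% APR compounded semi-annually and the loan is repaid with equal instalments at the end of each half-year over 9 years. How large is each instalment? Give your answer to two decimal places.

€2,845.35

Periodic rate i = 0.033/2 = 0.0165; n = 9 × 2 = 18 periods.
Annuity-PV factor = 15.463815; PMT = 44000 / 15.463815 = 2,845.3523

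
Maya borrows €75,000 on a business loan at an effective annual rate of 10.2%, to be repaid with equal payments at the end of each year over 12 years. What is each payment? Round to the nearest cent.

€11,115.31

Annuity-PV factor = 6.747448; PMT = 75000 / 6.747448 = 11,115.3141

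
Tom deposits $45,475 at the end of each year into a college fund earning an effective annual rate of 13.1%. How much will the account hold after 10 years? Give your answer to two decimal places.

$841,713.69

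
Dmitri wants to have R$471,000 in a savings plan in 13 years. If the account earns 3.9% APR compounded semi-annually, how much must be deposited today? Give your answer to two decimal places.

With 2 periods per year: i = 0.0195, n = 26.
Discount factor = (1+0.0195)^(−26) = 0.605246; PV = 471,000 × 0.605246 = 285,070.9245

R$285,070.92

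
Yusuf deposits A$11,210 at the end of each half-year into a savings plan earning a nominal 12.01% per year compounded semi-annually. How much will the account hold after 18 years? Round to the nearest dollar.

With 2 periods per year: i = 0.06005, n = 36.
FV = 11210 × [(1+0.06005)^36 − 1] / 0.06005 = 11210 × 119.252263 = 1,336,817.8663

A$1,336,818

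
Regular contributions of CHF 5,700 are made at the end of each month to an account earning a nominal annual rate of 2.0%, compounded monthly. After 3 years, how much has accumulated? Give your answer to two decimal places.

i = 0.02/12 = 0.00166667 per month; n = 3·12 = 36.
FV = PMT · [(1+i)^n − 1] / i = 5700 · 37.070109 = 211,299.6212

CHF 211,299.62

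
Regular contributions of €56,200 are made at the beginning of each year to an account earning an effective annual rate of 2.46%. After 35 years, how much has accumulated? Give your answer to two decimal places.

Accumulation factor s(35|0.0246) × (1+i) = 55.853395; FV = 56200 × 55.853395 = 3,138,960.7981
Payments are at the start of each period, so multiply by (1+i).

€3,138,960.80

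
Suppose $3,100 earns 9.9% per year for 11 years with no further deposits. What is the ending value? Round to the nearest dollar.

FV = PV·(1+i)^n = 3,100 × 2.824715 = 8,756.6161

$8,757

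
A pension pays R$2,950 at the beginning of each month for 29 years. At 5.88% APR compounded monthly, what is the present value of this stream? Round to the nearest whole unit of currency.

Periodic rate i = 0.0588/12 = 0.0049; n = 29 × 12 = 348 periods.
Annuity factor a(348|0.0049) × (1+i) = 167.655386; PV = 2950 × 167.655386 = 494,583.3876
(Beginning-of-period payments → annuity-due factor ×(1+i).)

R$494,583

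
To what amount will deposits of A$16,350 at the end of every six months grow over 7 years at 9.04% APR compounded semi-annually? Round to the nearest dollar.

With 2 periods per year: i = 0.0452, n = 14.
FV = PMT · [(1+i)^n − 1] / i = 16350 · 18.958258 = 309,967.5135

A$309,968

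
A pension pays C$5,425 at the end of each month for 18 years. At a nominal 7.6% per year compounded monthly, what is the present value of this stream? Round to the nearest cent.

Periodic rate i = 0.076/12 = 0.00633333; n = 18 × 12 = 216 periods.
Annuity factor a(216|0.00633333) = 117.518461; PV = 5425 × 117.518461 = 637,537.6502

C$637,537.65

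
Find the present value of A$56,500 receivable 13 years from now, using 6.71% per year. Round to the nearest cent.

PV = FV·(1+i)^(−n) = 56,500 × 0.429866 = 24,287.4483

A$24,287.45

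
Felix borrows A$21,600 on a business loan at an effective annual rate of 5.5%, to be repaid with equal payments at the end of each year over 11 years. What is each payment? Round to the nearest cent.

Annuity-PV factor = 8.092536; PMT = 21600 / 8.092536 = 2,669.1261

A$2,669.13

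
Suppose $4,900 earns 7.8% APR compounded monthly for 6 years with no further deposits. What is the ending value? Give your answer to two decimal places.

$7,812.47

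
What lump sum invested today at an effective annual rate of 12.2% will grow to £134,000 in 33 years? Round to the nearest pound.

Discount factor = (1+0.122)^(−33) = 0.022399; PV = 134,000 × 0.022399 = 3,001.5150

£3,002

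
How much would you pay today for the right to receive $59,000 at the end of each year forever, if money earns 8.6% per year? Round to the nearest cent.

$686,046.51

PV = C/r = 59000/0.086 = 686,046.5116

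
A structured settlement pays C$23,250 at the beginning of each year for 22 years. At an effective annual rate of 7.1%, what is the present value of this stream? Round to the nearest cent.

C$273,164.09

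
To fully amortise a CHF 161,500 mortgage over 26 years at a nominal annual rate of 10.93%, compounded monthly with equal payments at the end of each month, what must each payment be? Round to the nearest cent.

Periodic rate i = 0.1093/12 = 0.00910833; n = 26 × 12 = 312 periods.
PMT = 161500 / ( [1 − (1+0.00910833)^(−312)] / 0.00910833 ) = 161500 / 103.303677 = 1,563.3519

CHF 1,563.35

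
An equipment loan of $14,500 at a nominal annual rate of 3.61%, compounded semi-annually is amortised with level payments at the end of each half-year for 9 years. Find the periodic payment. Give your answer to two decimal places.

$950.68

i = 0.0361/2 = 0.01805 per half-year; n = 9·2 = 18.
PMT = 14500 / ( [1 − (1+0.01805)^(−18)] / 0.01805 ) = 14500 / 15.252282 = 950.6774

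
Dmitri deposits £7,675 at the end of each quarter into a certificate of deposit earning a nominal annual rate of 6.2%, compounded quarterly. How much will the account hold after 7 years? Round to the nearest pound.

£266,540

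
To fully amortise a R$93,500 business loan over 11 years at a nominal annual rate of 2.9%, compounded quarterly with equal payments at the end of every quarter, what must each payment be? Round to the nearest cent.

Periodic rate i = 0.029/4 = 0.00725; n = 11 × 4 = 44 periods.
PMT = 93500 / ( [1 − (1+0.00725)^(−44)] / 0.00725 ) = 93500 / 37.556892 = 2,489.5564

R$2,489.56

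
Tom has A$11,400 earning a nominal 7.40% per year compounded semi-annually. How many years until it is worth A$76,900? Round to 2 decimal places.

26.27 years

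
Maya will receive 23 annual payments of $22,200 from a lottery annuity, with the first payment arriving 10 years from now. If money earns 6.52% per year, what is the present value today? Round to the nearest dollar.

Value one period before first payment (t=9): 22200 × [1 − (1+0.0652)^(−23)] / 0.0652 = 22200 × 11.749561 = 260,840.2529
PV₀ = 260,840.2529 / (1+0.0652)^9 = 260,840.2529 / 1.765552 = 147,738.6726

$147,739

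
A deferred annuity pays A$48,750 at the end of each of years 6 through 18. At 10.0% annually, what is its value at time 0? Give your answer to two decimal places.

A$215,017.98

Value one period before first payment (t=5): 48750 × [1 − (1+0.1)^(−13)] / 0.1 = 48750 × 7.103356 = 346,288.6149
Discount back 5 years: 346,288.6149 × (1+0.1)^(−5) = 346,288.6149 × 0.620921 = 215,017.9849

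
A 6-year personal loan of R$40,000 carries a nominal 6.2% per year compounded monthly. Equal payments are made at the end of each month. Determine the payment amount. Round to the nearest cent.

R$666.70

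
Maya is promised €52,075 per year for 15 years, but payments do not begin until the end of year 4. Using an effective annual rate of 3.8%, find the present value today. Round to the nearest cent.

€525,016.74

PV at t=3 (ordinary 15-year annuity): 52075 × a(15|0.038) = 52075 × 11.275503 = 587,171.8326
Discount back 3 years: 587,171.8326 × (1+0.038)^(−3) = 587,171.8326 × 0.894145 = 525,016.7427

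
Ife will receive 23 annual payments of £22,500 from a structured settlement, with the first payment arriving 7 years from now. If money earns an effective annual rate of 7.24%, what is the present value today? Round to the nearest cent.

£163,381.18

PV at t=6 (ordinary 23-year annuity): 22500 × a(23|0.0724) = 22500 × 11.044863 = 248,509.4215
PV₀ = 248,509.4215 / (1+0.0724)^6 = 248,509.4215 / 1.521041 = 163,381.1793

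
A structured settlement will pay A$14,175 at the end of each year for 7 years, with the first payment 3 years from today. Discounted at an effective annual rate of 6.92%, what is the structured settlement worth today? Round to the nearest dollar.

A$67,011

PV at t=2 (ordinary 7-year annuity): 14175 × a(7|0.0692) = 14175 × 5.404353 = 76,606.7059
PV₀ = 76,606.7059 / (1+0.0692)^2 = 76,606.7059 / 1.143189 = 67,011.4303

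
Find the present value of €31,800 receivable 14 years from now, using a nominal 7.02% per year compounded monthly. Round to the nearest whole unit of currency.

€11,936

With 12 periods per year: i = 0.00585, n = 168.
PV = FV·(1+i)^(−n) = 31,800 × 0.375335 = 11,935.6512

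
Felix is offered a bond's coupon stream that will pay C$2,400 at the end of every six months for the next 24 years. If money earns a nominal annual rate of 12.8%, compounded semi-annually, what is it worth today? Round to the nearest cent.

Periodic rate i = 0.128/2 = 0.064; n = 24 × 2 = 48 periods.
PV = 2400 × [1 − (1+0.064)^(−48)] / 0.064 = 2400 × 14.829534 = 35,590.8804

C$35,590.88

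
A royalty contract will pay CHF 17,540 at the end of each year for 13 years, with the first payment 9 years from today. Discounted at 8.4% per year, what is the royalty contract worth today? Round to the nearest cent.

CHF 71,143.01

PV at t=8 (ordinary 13-year annuity): 17540 × a(13|0.084) = 17540 × 7.732803 = 135,633.3607
PV₀ = 135,633.3607 / (1+0.084)^8 = 135,633.3607 / 1.906489 = 71,143.0148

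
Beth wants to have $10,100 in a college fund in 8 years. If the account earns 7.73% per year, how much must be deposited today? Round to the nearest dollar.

$5,567

PV = FV·(1+i)^(−n) = 10,100 × 0.551197 = 5,567.0881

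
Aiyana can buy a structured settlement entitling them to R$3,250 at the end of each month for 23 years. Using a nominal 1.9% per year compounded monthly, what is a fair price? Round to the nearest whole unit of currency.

i = 0.019/12 = 0.00158333 per month; n = 23·12 = 276.
PV = 3250 × [1 − (1+0.00158333)^(−276)] / 0.00158333 = 3250 × 223.455970 = 726,231.9037

R$726,232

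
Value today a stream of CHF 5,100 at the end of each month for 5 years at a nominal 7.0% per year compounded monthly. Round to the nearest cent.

i = 0.07/12 = 0.00583333 per month; n = 5·12 = 60.
PV = PMT · [1 − (1+i)^(−n)] / i = 5100 · 50.501994 = 257,560.1669

CHF 257,560.17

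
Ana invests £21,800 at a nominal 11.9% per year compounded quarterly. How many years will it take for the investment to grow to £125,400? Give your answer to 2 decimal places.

Periodic rate i = 0.119/4 = 0.02975.
(1+i)^n = 125400/21800 = 5.75229, so n = ln 5.75229 / ln 1.02975 = 59.6806 quarters
= 59.6806/4 years

14.92 years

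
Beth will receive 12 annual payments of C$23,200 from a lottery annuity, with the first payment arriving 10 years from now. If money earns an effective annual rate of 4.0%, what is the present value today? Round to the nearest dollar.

PV at t=9 (ordinary 12-year annuity): 23200 × a(12|0.04) = 23200 × 9.385074 = 217,733.7112
PV₀ = 217,733.7112 / (1+0.04)^9 = 217,733.7112 / 1.423312 = 152,976.8174

C$152,977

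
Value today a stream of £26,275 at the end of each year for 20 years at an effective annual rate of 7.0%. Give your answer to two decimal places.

£278,357.72

Annuity factor a(20|0.07) = 10.594014; PV = 26275 × 10.594014 = 278,357.7243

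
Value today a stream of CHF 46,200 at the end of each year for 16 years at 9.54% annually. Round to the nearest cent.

CHF 371,575.20

PV = 46200 × [1 − (1+0.0954)^(−16)] / 0.0954 = 46200 × 8.042753 = 371,575.1987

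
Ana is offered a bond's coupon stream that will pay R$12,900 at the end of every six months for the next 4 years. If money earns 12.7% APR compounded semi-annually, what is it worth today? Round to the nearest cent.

i = 0.127/2 = 0.0635 per half-year; n = 4·2 = 8.
PV = 12900 × [1 − (1+0.0635)^(−8)] / 0.0635 = 12900 × 6.124681 = 79,008.3800

R$79,008.38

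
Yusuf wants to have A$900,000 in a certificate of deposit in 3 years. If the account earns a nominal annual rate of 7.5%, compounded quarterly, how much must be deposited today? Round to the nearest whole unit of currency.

A$720,163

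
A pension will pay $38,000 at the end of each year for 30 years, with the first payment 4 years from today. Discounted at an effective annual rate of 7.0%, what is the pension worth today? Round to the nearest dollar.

$384,920

PV at t=3 (ordinary 30-year annuity): 38000 × a(30|0.07) = 38000 × 12.409041 = 471,543.5650
PV₀ = 471,543.5650 / (1+0.07)^3 = 471,543.5650 / 1.225043 = 384,920.0109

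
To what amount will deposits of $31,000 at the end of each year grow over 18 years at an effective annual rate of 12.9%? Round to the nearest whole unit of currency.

$1,894,027

Accumulation factor s(18|0.129) = 61.097634; FV = 31000 × 61.097634 = 1,894,026.6521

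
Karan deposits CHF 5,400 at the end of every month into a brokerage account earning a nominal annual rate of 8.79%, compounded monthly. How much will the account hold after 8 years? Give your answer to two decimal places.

CHF 748,285.89

Periodic rate i = 0.0879/12 = 0.007325; n = 8 × 12 = 96 periods.
FV = 5400 × [(1+0.007325)^96 − 1] / 0.007325 = 5400 × 138.571461 = 748,285.8907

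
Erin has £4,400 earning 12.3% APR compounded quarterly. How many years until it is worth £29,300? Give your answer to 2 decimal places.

15.65 years

Periodic rate i = 0.123/4 = 0.03075.
n = ln(29300/4400) / ln(1+0.03075) = ln(6.65909) / 0.030287 = 62.6012 quarters
= 62.6012/4 years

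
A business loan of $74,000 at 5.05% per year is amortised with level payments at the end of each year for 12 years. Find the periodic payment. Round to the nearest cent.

Annuity-PV factor = 8.838311; PMT = 74000 / 8.838311 = 8,372.6409

$8,372.64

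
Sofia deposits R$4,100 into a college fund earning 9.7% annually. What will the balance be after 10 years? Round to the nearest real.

R$10,348

FV = 4,100 × (1 + 0.097)^10 = 10,347.8502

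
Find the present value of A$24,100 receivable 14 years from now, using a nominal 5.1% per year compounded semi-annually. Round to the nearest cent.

A$11,907.44

i = 0.051/2 = 0.0255 per half-year; n = 14·2 = 28.
PV = 24,100 / (1 + 0.0255)^28 = 24,100 / 2.023945 = 11,907.4408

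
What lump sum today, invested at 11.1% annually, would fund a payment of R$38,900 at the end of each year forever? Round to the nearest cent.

R$350,450.45

PV = C/r = 38900/0.111 = 350,450.4505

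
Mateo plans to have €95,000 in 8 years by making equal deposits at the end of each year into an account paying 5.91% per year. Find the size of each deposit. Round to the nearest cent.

FV-annuity factor = 9.865551; PMT = 95000 / 9.865551 = 9,629.4674

€9,629.47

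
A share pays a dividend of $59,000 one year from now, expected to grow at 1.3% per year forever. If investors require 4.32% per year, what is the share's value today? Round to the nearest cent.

$1,953,642.38

PV = D₁/(r − g) = 59000/(0.0432 − 0.013) = 1,953,642.3841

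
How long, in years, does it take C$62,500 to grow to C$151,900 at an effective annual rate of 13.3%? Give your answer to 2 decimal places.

7.11 years

n = ln(151900/62500) / ln(1+0.133) = ln(2.43040) / 0.124869 = 7.1119 years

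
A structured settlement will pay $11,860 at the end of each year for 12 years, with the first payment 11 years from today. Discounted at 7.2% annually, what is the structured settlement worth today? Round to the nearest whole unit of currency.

PV at t=10 (ordinary 12-year annuity): 11860 × a(12|0.072) = 11860 × 7.858712 = 93,204.3198
PV₀ = 93,204.3198 / (1+0.072)^10 = 93,204.3198 / 2.004231 = 46,503.7728

$46,504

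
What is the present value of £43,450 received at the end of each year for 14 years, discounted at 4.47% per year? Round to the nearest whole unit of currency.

PV = 43450 × [1 − (1+0.0447)^(−14)] / 0.0447 = 43450 × 10.242779 = 445,048.7580

£445,049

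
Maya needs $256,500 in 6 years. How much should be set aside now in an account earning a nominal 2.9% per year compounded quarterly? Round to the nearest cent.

$215,671.49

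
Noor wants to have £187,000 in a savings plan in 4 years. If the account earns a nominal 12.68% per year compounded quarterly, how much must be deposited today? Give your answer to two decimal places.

With 4 periods per year: i = 0.0317, n = 16.
Discount factor = (1+0.0317)^(−16) = 0.606939; PV = 187,000 × 0.606939 = 113,497.6104

£113,497.61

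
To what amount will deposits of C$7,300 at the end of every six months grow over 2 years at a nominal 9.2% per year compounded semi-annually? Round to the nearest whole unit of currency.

i = 0.092/2 = 0.046 per half-year; n = 2·2 = 4.
Accumulation factor s(4|0.046) = 4.284561; FV = 7300 × 4.284561 = 31,277.2978

C$31,277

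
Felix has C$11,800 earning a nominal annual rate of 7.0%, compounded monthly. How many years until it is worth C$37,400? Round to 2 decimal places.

16.53 years

Periodic rate i = 0.07/12 = 0.00583333.
(1+i)^n = 37400/11800 = 3.16949, so n = ln 3.16949 / ln 1.00583 = 198.3313 months
= 198.3313/12 years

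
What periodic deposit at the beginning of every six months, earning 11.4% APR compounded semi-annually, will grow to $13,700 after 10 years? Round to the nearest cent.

$363.86

Periodic rate i = 0.114/2 = 0.057; n = 10 × 2 = 20 periods.
FV-annuity factor × (1+i) = 37.651425; PMT = 13700 / 37.651425 = 363.8640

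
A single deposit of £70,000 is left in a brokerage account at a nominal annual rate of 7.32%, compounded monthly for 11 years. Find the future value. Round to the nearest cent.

Periodic rate i = 0.0732/12 = 0.0061; n = 11 × 12 = 132 periods.
FV = PV·(1+i)^n = 70,000 × 2.231679 = 156,217.5089

£156,217.51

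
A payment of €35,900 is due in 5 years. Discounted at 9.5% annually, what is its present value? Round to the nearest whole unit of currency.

Discount factor = (1+0.095)^(−5) = 0.635228; PV = 35,900 × 0.635228 = 22,804.6732

€22,805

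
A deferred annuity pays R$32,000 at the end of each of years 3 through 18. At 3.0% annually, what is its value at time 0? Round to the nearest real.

R$378,881

PV at t=2 (ordinary 16-year annuity): 32000 × a(16|0.03) = 32000 × 12.561102 = 401,955.2648
Discount back 2 years: 401,955.2648 × (1+0.03)^(−2) = 401,955.2648 × 0.942596 = 378,881.3883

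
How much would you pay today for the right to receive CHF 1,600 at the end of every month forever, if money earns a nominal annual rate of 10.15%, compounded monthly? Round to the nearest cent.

CHF 189,162.56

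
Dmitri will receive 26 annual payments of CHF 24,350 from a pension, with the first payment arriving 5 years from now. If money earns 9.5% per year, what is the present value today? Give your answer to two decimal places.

PV at t=4 (ordinary 26-year annuity): 24350 × a(26|0.095) = 24350 × 9.532034 = 232,105.0384
Discount back 4 years: 232,105.0384 × (1+0.095)^(−4) = 232,105.0384 × 0.695574 = 161,446.2981

CHF 161,446.30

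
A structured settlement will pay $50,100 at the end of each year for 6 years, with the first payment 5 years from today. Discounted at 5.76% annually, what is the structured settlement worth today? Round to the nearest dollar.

$198,410

PV at t=4 (ordinary 6-year annuity): 50100 × a(6|0.0576) = 50100 × 4.954623 = 248,226.6123
PV₀ = 248,226.6123 / (1+0.0576)^4 = 248,226.6123 / 1.251082 = 198,409.5498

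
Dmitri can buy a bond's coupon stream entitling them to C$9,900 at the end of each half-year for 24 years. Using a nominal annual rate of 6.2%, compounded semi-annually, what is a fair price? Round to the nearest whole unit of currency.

C$245,589

Periodic rate i = 0.062/2 = 0.031; n = 24 × 2 = 48 periods.
PV = PMT · [1 − (1+i)^(−n)] / i = 9900 · 24.806931 = 245,588.6123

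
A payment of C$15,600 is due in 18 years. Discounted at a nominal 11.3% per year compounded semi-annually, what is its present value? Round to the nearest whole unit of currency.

i = 0.113/2 = 0.0565 per half-year; n = 18·2 = 36.
PV = FV·(1+i)^(−n) = 15,600 × 0.138260 = 2,156.8629

C$2,157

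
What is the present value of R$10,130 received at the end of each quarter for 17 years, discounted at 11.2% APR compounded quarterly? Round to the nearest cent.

Periodic rate i = 0.112/4 = 0.028; n = 17 × 4 = 68 periods.
Annuity factor a(68|0.028) = 30.252808; PV = 10130 × 30.252808 = 306,460.9443

R$306,460.94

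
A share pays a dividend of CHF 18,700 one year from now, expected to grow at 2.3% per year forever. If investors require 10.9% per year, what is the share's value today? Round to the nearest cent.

PV = D₁/(r − g) = 18700/(0.109 − 0.023) = 217,441.8605

CHF 217,441.86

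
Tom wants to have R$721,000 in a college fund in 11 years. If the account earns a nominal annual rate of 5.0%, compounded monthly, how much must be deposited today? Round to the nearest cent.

i = 0.05/12 = 0.00416667 per month; n = 11·12 = 132.
PV = FV·(1+i)^(−n) = 721,000 × 0.577609 = 416,456.4097

R$416,456.41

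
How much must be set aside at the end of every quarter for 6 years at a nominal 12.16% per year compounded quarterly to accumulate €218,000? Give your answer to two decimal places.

€6,300.67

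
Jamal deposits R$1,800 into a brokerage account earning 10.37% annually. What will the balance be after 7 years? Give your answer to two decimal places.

FV = 1,800 × (1 + 0.1037)^7 = 3,591.1191

R$3,591.12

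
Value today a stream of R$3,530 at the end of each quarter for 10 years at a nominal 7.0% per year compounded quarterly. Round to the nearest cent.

With 4 periods per year: i = 0.0175, n = 40.
Annuity factor a(40|0.0175) = 28.594230; PV = 3530 × 28.594230 = 100,937.6303

R$100,937.63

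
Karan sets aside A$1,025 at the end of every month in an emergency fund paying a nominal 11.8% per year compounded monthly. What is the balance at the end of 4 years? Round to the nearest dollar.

A$62,491

i = 0.118/12 = 0.00983333 per month; n = 4·12 = 48.
FV = 1025 × [(1+0.00983333)^48 − 1] / 0.00983333 = 1025 × 60.966647 = 62,490.8136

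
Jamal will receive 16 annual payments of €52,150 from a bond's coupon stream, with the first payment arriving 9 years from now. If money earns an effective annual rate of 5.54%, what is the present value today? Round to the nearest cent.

€353,447.87

Value one period before first payment (t=8): 52150 × [1 − (1+0.0554)^(−16)] / 0.0554 = 52150 × 10.432965 = 544,079.1499
Discount back 8 years: 544,079.1499 × (1+0.0554)^(−8) = 544,079.1499 × 0.649626 = 353,447.8665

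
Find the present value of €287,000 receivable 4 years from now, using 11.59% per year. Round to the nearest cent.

PV = FV·(1+i)^(−n) = 287,000 × 0.644910 = 185,089.0756

€185,089.08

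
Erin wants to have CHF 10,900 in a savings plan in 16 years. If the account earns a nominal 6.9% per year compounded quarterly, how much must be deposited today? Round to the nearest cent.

With 4 periods per year: i = 0.01725, n = 64.
Discount factor = (1+0.01725)^(−64) = 0.334678; PV = 10,900 × 0.334678 = 3,647.9913

CHF 3,647.99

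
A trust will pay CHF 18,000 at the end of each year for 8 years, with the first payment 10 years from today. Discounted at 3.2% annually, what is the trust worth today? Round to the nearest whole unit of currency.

CHF 94,366

Value one period before first payment (t=9): 18000 × [1 − (1+0.032)^(−8)] / 0.032 = 18000 × 6.960843 = 125,295.1727
Discount back 9 years: 125,295.1727 × (1+0.032)^(−9) = 125,295.1727 × 0.753152 = 94,366.3296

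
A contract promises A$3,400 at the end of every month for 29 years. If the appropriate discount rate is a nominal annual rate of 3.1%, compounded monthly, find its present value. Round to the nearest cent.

A$779,874.26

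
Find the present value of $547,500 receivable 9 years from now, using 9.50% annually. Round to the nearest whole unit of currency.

$241,912

PV = 547,500 / (1 + 0.095)^9 = 547,500 / 2.263222 = 241,911.7989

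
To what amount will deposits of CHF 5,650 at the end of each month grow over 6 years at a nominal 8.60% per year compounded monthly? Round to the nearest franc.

Periodic rate i = 0.086/12 = 0.00716667; n = 6 × 12 = 72 periods.
FV = 5650 × [(1+0.00716667)^72 − 1] / 0.00716667 = 5650 × 93.799937 = 529,969.6421

CHF 529,970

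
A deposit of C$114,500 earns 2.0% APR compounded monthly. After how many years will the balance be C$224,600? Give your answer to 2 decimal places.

Periodic rate i = 0.02/12 = 0.00166667.
(1+i)^n = 224600/114500 = 1.96157, so n = ln 1.96157 / ln 1.00167 = 404.5845 months
= 404.5845/12 years

33.72 years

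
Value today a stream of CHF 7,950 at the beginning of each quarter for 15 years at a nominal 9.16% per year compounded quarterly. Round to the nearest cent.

CHF 263,831.89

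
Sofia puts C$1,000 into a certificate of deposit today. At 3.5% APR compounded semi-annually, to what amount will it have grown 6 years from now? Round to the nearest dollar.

C$1,231

Periodic rate i = 0.035/2 = 0.0175; n = 6 × 2 = 12 periods.
FV = 1,000 × (1 + 0.0175)^12 = 1,231.4393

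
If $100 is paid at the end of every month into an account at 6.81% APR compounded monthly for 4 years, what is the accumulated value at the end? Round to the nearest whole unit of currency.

$5,500

Periodic rate i = 0.0681/12 = 0.005675; n = 4 × 12 = 48 periods.
FV = 100 × [(1+0.005675)^48 − 1] / 0.005675 = 100 × 54.995842 = 5,499.5842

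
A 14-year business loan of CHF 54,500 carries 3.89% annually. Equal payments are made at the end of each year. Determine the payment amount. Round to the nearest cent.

Annuity-PV factor = 10.640247; PMT = 54500 / 10.640247 = 5,122.0613

CHF 5,122.06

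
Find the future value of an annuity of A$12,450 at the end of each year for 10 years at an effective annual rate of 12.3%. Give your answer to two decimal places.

A$221,675.85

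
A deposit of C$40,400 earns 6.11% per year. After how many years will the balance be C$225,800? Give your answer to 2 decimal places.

29.02 years

n = ln(225800/40400) / ln(1+0.0611) = ln(5.58911) / 0.059306 = 29.0159 years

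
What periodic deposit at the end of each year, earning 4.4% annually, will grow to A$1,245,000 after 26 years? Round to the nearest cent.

A$26,547.58

PMT = 1.245e+06 / ( [(1+0.044)^26 − 1] / 0.044 ) = 1.245e+06 / 46.896939 = 26,547.5751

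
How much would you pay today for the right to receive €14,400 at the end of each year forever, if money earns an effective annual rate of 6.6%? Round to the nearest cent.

PV = C/r = 14400/0.066 = 218,181.8182

€218,181.82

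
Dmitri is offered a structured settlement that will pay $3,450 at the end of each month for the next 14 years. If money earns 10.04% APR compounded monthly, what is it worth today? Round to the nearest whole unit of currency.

$310,641

With 12 periods per year: i = 0.00836667, n = 168.
Annuity factor a(168|0.00836667) = 90.040876; PV = 3450 × 90.040876 = 310,641.0222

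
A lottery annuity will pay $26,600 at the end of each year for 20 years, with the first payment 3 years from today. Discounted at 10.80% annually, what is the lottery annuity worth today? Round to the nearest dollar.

$174,824

PV at t=2 (ordinary 20-year annuity): 26600 × a(20|0.108) = 26600 × 8.068618 = 214,625.2309
Discount back 2 years: 214,625.2309 × (1+0.108)^(−2) = 214,625.2309 × 0.814555 = 174,824.0812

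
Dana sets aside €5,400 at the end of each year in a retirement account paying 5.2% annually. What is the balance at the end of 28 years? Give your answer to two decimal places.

€325,523.29

FV = PMT · [(1+i)^n − 1] / i = 5400 · 60.282090 = 325,523.2866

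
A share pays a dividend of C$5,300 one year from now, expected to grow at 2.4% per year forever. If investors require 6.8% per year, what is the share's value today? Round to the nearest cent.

C$120,454.55

PV = D₁/(r − g) = 5300/(0.068 − 0.024) = 120,454.5455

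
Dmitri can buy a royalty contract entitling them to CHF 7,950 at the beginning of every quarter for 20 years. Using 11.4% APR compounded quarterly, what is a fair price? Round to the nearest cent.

Periodic rate i = 0.114/4 = 0.0285; n = 20 × 4 = 80 periods.
PV = 7950 × [1 − (1+0.0285)^(−80)] / 0.0285 × (1+i) = 7950 × 32.276923 = 256,601.5365
Payments are at the start of each period, so multiply by (1+i).

CHF 256,601.54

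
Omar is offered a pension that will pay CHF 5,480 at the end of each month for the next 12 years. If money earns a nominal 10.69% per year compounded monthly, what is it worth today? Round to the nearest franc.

i = 0.1069/12 = 0.00890833 per month; n = 12·12 = 144.
PV = 5480 × [1 − (1+0.00890833)^(−144)] / 0.00890833 = 5480 × 80.953501 = 443,625.1853

CHF 443,625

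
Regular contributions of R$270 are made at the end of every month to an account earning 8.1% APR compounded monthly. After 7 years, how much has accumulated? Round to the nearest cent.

R$30,384.59

Periodic rate i = 0.081/12 = 0.00675; n = 7 × 12 = 84 periods.
Accumulation factor s(84|0.00675) = 112.535532; FV = 270 × 112.535532 = 30,384.5935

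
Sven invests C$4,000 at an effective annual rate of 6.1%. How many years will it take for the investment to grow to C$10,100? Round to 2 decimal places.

n = ln(10100/4000) / ln(1+0.061) = ln(2.52500) / 0.059212 = 15.6428 years

15.64 years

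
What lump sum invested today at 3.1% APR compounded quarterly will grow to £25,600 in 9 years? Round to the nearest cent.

£19,388.26

i = 0.031/4 = 0.00775 per quarter; n = 9·4 = 36.
Discount factor = (1+0.00775)^(−36) = 0.757354; PV = 25,600 × 0.757354 = 19,388.2638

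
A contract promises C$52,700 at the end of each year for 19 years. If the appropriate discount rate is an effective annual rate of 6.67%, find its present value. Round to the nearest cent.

C$558,428.88

Annuity factor a(19|0.0667) = 10.596373; PV = 52700 × 10.596373 = 558,428.8791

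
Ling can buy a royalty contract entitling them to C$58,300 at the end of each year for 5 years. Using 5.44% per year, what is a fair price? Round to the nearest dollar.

C$249,368

PV = 58300 × [1 − (1+0.0544)^(−5)] / 0.0544 = 58300 × 4.277320 = 249,367.7384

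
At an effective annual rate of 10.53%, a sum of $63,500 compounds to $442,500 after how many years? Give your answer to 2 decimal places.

19.39 years

(1+i)^n = 442500/63500 = 6.96850, so n = ln 6.96850 / ln 1.1053 = 19.3914 years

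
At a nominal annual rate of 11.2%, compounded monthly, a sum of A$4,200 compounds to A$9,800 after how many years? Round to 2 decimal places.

7.60 years

Periodic rate i = 0.112/12 = 0.00933333.
n = ln(9800/4200) / ln(1+0.00933333) = ln(2.33333) / 0.009290 = 91.2049 months
= 91.2049/12 years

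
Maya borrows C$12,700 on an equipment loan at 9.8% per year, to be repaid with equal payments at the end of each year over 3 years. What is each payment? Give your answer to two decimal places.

PMT = 12700 / ( [1 − (1+0.098)^(−3)] / 0.098 ) = 12700 / 2.495634 = 5,088.8864

C$5,088.89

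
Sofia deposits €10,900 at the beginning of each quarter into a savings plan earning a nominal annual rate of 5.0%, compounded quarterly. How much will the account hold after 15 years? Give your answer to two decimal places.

With 4 periods per year: i = 0.0125, n = 60.
Accumulation factor s(60|0.0125) × (1+i) = 89.681689; FV = 10900 × 89.681689 = 977,530.4112
(annuity-due: payments at period start, so ×(1+i).)

€977,530.41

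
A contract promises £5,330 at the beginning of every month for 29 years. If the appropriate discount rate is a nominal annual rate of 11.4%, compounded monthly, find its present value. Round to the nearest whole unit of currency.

i = 0.114/12 = 0.0095 per month; n = 29·12 = 348.
Annuity factor a(348|0.0095) × (1+i) = 102.306011; PV = 5330 × 102.306011 = 545,291.0365
(Beginning-of-period payments → annuity-due factor ×(1+i).)

£545,291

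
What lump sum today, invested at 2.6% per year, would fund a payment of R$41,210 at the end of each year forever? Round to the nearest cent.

R$1,585,000.00

PV = PMT / i = 41210 / 0.026 = 1,585,000.0000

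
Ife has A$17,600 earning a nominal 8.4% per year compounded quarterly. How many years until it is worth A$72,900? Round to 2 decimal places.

17.10 years

Periodic rate i = 0.084/4 = 0.021.
n = ln(72900/17600) / ln(1+0.021) = ln(4.14205) / 0.020783 = 68.3838 quarters
= 68.3838/4 years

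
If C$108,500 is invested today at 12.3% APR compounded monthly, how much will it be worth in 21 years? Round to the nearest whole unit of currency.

C$1,417,432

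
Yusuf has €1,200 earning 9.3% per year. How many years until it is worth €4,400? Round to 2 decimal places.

(1+i)^n = 4400/1200 = 3.66667, so n = ln 3.66667 / ln 1.093 = 14.6108 years

14.61 years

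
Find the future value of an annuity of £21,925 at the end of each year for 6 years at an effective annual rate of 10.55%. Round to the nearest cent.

£171,529.69

FV = 21925 × [(1+0.1055)^6 − 1] / 0.1055 = 21925 × 7.823475 = 171,529.6890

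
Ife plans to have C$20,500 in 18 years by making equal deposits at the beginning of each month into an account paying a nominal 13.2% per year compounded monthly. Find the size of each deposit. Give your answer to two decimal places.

C$23.18

Periodic rate i = 0.132/12 = 0.011; n = 18 × 12 = 216 periods.
PMT = 20500 / ( [(1+0.011)^216 − 1] / 0.011 × (1+i) ) = 20500 / 884.446636 = 23.1783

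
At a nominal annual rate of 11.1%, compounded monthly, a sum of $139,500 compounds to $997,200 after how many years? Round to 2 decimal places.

Periodic rate i = 0.111/12 = 0.00925.
n = ln(997200/139500) / ln(1+0.00925) = ln(7.14839) / 0.009207 = 213.6183 months
= 213.6183/12 years

17.80 years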